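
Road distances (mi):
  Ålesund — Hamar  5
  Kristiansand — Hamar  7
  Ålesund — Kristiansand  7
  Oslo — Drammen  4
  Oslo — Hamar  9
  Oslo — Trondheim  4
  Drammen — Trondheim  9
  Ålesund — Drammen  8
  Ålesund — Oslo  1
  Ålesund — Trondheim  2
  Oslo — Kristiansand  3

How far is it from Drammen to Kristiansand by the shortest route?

Checking several routes:
Drammen → Ålesund → Oslo → Kristiansand: 8 + 1 + 3 = 12
Drammen → Oslo → Ålesund → Kristiansand: 4 + 1 + 7 = 12
Drammen → Oslo → Kristiansand: 4 + 3 = 7
Best route has total 7 mi.

7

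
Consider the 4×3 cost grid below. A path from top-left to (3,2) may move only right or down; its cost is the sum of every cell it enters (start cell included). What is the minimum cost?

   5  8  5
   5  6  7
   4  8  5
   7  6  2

Path r0c0 -> r1c0 -> r2c0 -> r2c1 -> r2c2 -> r3c2: 5 + 5 + 4 + 8 + 5 + 2 = 29.
(Top row then right column would cost 32.)

29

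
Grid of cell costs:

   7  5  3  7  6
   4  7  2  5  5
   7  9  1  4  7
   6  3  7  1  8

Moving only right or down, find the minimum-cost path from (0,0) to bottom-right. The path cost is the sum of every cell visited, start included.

Best path: [0,0] -> [0,1] -> [0,2] -> [1,2] -> [2,2] -> [2,3] -> [3,3] -> [3,4]
Cost: 7 + 5 + 3 + 2 + 1 + 4 + 1 + 8 = 31

31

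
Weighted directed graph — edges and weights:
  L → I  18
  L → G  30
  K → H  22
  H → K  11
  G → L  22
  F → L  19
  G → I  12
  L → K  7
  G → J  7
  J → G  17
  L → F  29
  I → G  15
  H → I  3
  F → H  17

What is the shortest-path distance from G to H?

51

Routes from G to H:
G -> L -> F -> H: 22 + 29 + 17 = 68
G -> L -> K -> H: 22 + 7 + 22 = 51
The minimum is 51.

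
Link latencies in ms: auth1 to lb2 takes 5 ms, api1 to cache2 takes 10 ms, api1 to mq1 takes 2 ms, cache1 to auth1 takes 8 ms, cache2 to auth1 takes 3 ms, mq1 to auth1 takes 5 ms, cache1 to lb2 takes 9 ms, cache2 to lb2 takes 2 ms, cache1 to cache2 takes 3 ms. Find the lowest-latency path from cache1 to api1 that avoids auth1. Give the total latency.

13

Candidate routes:
cache1-lb2-cache2-api1: 9 + 2 + 10 = 21
cache1-cache2-api1: 3 + 10 = 13
Best route has total 13 ms.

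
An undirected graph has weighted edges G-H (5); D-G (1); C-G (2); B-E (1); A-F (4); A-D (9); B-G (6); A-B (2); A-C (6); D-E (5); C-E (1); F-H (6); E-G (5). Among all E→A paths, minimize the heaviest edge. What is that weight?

Comparing a few candidate routes:
E-B-G-C-A: max(1, 6, 2, 6) = 6
E-D-G-C-A: max(5, 1, 2, 6) = 6
E-D-G-H-F-A: max(5, 1, 5, 6, 4) = 6
E-B-G-H-F-A: max(1, 6, 5, 6, 4) = 6
E-B-A: max(1, 2) = 2
The minimum achievable maximum is 2.

2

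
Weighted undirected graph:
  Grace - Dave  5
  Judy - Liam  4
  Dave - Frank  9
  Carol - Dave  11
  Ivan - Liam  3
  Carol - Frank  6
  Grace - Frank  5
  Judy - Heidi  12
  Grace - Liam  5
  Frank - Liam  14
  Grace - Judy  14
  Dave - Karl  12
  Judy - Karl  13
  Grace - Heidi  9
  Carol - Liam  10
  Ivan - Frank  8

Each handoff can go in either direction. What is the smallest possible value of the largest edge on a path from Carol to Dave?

6

Comparing a few candidate routes:
Carol→Frank→Grace→Dave: max(6, 5, 5) = 6
Carol→Frank→Dave: max(6, 9) = 9
Carol→Frank→Ivan→Liam→Grace→Dave: max(6, 8, 3, 5, 5) = 8
Best route has worst link 6.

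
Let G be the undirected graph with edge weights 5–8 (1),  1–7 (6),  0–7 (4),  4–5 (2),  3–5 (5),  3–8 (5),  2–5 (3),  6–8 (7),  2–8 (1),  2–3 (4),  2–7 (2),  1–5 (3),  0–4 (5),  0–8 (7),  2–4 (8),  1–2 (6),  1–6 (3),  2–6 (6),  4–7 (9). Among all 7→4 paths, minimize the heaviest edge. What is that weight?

2

Comparing a few candidate routes:
7-2-3-5-4: max(2, 4, 5, 2) = 5
7-2-8-5-4: max(2, 1, 1, 2) = 2
7-2-5-4: max(2, 3, 2) = 3
7-2-8-3-5-4: max(2, 1, 5, 5, 2) = 5
7-2-3-8-5-4: max(2, 4, 5, 1, 2) = 5
Smallest bottleneck: 2.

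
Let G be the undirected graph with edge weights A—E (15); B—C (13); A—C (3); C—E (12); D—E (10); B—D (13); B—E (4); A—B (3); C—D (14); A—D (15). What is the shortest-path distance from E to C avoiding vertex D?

10

Candidate routes:
E-B-A-C: 4 + 3 + 3 = 10
E-C: 12
E-B-C: 4 + 13 = 17
E-A-C: 15 + 3 = 18
E-A-B-C: 15 + 3 + 13 = 31
Shortest: 10.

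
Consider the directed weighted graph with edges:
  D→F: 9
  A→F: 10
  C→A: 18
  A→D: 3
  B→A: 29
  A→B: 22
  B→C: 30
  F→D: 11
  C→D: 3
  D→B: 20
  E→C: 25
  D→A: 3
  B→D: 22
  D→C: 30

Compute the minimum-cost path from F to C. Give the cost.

41

Candidate routes:
F→D→C: 11 + 30 = 41
F→D→A→B→C: 11 + 3 + 22 + 30 = 66
F→D→B→C: 11 + 20 + 30 = 61
Best route has total 41.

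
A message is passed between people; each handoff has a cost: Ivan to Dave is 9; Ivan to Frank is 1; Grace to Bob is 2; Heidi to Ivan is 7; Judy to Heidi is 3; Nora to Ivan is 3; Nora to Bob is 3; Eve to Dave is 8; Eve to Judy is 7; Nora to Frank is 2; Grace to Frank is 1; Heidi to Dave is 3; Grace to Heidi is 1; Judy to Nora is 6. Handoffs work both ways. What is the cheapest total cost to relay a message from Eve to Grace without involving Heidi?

Comparing a few candidate routes:
Eve - Judy - Nora - Bob - Grace: 7 + 6 + 3 + 2 = 18
Eve - Judy - Nora - Ivan - Frank - Grace: 7 + 6 + 3 + 1 + 1 = 18
Eve - Judy - Nora - Frank - Grace: 7 + 6 + 2 + 1 = 16
Best route has total 16.

16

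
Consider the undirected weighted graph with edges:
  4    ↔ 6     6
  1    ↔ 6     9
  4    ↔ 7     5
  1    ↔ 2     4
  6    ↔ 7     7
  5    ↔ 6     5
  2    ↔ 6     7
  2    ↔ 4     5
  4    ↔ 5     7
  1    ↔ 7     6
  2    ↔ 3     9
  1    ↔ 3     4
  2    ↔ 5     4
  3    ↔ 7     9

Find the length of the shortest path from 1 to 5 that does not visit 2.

14

Checking several routes:
1→7→6→5: 6 + 7 + 5 = 18
1→6→5: 9 + 5 = 14
1→7→4→5: 6 + 5 + 7 = 18
The minimum is 14.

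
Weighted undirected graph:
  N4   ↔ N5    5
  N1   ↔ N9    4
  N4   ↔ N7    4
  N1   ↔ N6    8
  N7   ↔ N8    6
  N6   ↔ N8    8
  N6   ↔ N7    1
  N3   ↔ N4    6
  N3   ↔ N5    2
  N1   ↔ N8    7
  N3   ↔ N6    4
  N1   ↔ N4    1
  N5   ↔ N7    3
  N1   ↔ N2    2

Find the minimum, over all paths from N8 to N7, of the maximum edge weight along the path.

Some routes from N8 to N7:
N8→N1→N4→N3→N6→N7: max(7, 1, 6, 4, 1) = 7
N8→N1→N4→N5→N3→N6→N7: max(7, 1, 5, 2, 4, 1) = 7
N8→N1→N4→N5→N7: max(7, 1, 5, 3) = 7
N8→N7: max(6) = 6
N8→N1→N4→N3→N5→N7: max(7, 1, 6, 2, 3) = 7
Smallest bottleneck: 6.

6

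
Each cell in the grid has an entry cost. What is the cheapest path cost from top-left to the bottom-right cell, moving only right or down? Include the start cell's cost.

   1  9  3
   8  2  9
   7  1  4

16

One optimal route is (0,0) → (1,0) → (1,1) → (2,1) → (2,2).
Its cost is 1 + 8 + 2 + 1 + 4 = 16.
(Top row then right column would cost 26.)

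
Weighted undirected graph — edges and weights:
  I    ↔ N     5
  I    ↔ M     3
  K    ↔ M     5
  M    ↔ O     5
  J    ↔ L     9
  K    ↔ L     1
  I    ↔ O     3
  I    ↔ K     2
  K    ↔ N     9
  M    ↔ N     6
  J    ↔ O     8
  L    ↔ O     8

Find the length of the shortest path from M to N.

6

Comparing a few candidate routes:
M→K→I→N: 5 + 2 + 5 = 12
M→I→N: 3 + 5 = 8
M→N: 6
Best route has total 6.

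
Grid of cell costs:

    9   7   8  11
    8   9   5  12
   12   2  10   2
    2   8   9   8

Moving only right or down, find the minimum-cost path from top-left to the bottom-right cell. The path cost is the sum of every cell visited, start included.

47

Cheapest: [0,0]→[0,1]→[1,1]→[2,1]→[2,2]→[2,3]→[3,3]
  9 + 7 + 9 + 2 + 10 + 2 + 8 = 47
For comparison, the top-then-right route costs 57.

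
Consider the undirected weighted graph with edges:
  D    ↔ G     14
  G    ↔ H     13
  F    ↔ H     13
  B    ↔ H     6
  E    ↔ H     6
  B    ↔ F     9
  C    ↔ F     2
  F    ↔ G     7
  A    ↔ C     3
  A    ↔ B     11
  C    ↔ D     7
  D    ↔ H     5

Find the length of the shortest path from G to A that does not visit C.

27

Comparing a few candidate routes:
G→F→B→A: 7 + 9 + 11 = 27
G→H→B→A: 13 + 6 + 11 = 30
G→F→H→B→A: 7 + 13 + 6 + 11 = 37
G→D→H→B→A: 14 + 5 + 6 + 11 = 36
Best route has total 27.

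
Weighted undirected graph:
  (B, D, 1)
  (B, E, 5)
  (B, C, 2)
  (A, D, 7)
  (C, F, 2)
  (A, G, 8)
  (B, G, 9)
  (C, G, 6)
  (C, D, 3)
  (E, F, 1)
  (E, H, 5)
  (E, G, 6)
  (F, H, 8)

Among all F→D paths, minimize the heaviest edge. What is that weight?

2

Some routes from F to D:
F-E-B-D: max(1, 5, 1) = 5
F-E-B-C-D: max(1, 5, 2, 3) = 5
F-C-D: max(2, 3) = 3
F-C-B-D: max(2, 2, 1) = 2
Best route has worst link 2.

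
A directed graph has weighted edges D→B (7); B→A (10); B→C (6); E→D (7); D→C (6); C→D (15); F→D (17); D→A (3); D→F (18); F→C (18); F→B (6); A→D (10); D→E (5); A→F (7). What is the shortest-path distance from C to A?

18

Paths from C to A:
C→D→B→A: 15 + 7 + 10 = 32
C→D→A: 15 + 3 = 18
C→D→F→B→A: 15 + 18 + 6 + 10 = 49
Best route has total 18.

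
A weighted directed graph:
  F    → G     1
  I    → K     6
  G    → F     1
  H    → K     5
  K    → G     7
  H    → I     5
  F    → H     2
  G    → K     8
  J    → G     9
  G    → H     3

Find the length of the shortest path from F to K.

Candidate routes:
F-G-H-K: 1 + 3 + 5 = 9
F-H-K: 2 + 5 = 7
F-G-H-I-K: 1 + 3 + 5 + 6 = 15
F-H-I-K: 2 + 5 + 6 = 13
F-G-K: 1 + 8 = 9
Shortest: 7.

7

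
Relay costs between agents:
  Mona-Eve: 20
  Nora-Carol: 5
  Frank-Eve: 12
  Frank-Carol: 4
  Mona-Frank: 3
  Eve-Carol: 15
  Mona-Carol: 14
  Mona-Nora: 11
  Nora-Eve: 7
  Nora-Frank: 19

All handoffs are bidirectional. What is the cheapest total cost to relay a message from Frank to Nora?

A few of the Frank→Nora routes:
Frank→Mona→Nora: 3 + 11 = 14
Frank→Eve→Nora: 12 + 7 = 19
Frank→Nora: 19
Frank→Carol→Eve→Nora: 4 + 15 + 7 = 26
Frank→Mona→Carol→Nora: 3 + 14 + 5 = 22
Frank→Carol→Nora: 4 + 5 = 9
Shortest: 9.

9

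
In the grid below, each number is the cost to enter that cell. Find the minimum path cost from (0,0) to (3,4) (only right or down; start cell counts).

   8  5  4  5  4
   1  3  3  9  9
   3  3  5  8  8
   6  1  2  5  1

Take r0c0 → r1c0 → r1c1 → r2c1 → r3c1 → r3c2 → r3c3 → r3c4 for a total of 8 + 1 + 3 + 3 + 1 + 2 + 5 + 1 = 24.

24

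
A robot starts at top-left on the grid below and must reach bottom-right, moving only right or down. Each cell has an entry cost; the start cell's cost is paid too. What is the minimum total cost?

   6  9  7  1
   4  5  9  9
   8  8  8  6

37

Cheapest: [0,0] [1,0] [1,1] [2,1] [2,2] [2,3]
  6 + 4 + 5 + 8 + 8 + 6 = 37
For comparison, the top-then-right route costs 38.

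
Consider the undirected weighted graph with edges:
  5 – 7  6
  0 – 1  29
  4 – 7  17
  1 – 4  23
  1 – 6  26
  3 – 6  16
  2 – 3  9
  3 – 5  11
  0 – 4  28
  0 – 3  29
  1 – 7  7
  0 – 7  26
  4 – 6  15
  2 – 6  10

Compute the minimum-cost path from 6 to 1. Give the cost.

Checking several routes:
6 → 1: 26
6 → 4 → 0 → 1: 15 + 28 + 29 = 72
6 → 2 → 3 → 5 → 7 → 1: 10 + 9 + 11 + 6 + 7 = 43
6 → 4 → 1: 15 + 23 = 38
6 → 4 → 7 → 1: 15 + 17 + 7 = 39
6 → 3 → 5 → 7 → 1: 16 + 11 + 6 + 7 = 40
The minimum is 26.

26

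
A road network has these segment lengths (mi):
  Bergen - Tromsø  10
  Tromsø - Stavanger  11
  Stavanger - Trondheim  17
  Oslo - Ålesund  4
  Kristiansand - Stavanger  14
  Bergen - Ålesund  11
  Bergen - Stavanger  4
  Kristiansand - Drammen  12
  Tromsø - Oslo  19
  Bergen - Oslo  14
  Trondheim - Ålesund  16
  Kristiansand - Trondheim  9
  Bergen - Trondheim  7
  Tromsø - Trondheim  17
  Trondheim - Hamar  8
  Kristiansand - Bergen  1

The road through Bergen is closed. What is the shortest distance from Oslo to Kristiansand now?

29

Comparing a few candidate routes:
Oslo → Ålesund → Trondheim → Kristiansand: 4 + 16 + 9 = 29
Oslo → Tromsø → Trondheim → Kristiansand: 19 + 17 + 9 = 45
Oslo → Tromsø → Stavanger → Kristiansand: 19 + 11 + 14 = 44
Shortest: 29 mi.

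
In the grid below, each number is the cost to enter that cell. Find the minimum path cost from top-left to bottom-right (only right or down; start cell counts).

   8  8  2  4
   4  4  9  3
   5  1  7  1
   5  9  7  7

One optimal route is r0c0 -> r1c0 -> r1c1 -> r2c1 -> r2c2 -> r2c3 -> r3c3.
Its cost is 8 + 4 + 4 + 1 + 7 + 1 + 7 = 32.
For comparison, the top-then-right route costs 33.

32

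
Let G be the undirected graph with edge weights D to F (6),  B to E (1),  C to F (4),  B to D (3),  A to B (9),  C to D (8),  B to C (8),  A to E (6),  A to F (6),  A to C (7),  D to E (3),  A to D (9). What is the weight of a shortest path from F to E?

9

Some routes from F to E:
F-D-E: 6 + 3 = 9
F-A-E: 6 + 6 = 12
F-D-B-E: 6 + 3 + 1 = 10
Best route has total 9.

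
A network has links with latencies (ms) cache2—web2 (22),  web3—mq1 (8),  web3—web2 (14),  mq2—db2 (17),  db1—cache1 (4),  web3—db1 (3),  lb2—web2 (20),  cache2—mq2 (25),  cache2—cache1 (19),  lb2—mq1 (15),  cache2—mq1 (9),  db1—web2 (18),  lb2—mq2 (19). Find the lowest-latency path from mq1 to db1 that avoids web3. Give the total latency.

32

Comparing a few candidate routes:
mq1→lb2→web2→cache2→cache1→db1: 15 + 20 + 22 + 19 + 4 = 80
mq1→cache2→web2→db1: 9 + 22 + 18 = 49
mq1→cache2→cache1→db1: 9 + 19 + 4 = 32
mq1→lb2→web2→db1: 15 + 20 + 18 = 53
Shortest: 32 ms.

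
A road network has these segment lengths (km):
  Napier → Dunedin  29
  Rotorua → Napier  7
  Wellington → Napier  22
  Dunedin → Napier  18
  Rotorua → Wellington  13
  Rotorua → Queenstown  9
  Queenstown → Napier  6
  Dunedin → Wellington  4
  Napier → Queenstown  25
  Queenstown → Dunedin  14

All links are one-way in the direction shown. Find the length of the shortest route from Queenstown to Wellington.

18

Candidate routes:
Queenstown -> Dunedin -> Wellington: 14 + 4 = 18
Queenstown -> Napier -> Dunedin -> Wellington: 6 + 29 + 4 = 39
Best route has total 18 km.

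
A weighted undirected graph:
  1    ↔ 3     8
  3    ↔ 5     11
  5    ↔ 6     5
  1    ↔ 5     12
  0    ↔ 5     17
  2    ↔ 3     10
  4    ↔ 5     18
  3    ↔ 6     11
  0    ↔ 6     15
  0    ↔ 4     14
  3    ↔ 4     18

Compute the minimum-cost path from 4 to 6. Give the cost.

23

Comparing a few candidate routes:
4-5-6: 18 + 5 = 23
4-0-6: 14 + 15 = 29
4-3-6: 18 + 11 = 29
The minimum is 23.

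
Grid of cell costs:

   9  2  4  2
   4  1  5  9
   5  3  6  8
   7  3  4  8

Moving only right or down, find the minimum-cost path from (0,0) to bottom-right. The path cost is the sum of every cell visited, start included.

30

Take r0c0→r0c1→r1c1→r2c1→r3c1→r3c2→r3c3 for a total of 9 + 2 + 1 + 3 + 3 + 4 + 8 = 30.
(Top row then right column would cost 42.)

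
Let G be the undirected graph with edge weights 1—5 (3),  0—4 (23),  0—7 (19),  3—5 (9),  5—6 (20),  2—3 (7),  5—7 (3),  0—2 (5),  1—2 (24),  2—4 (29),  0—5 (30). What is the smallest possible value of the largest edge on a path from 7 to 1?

3

Checking several routes:
7→0→4→2→3→5→1: max(19, 23, 29, 7, 9, 3) = 29
7→0→2→1: max(19, 5, 24) = 24
7→0→4→2→1: max(19, 23, 29, 24) = 29
7→5→3→2→1: max(3, 9, 7, 24) = 24
7→0→2→3→5→1: max(19, 5, 7, 9, 3) = 19
7→5→1: max(3, 3) = 3
Smallest bottleneck: 3.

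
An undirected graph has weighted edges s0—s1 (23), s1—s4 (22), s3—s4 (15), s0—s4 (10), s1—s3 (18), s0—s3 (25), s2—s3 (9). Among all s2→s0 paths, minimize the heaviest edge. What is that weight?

15

Routes from s2 to s0:
s2 -> s3 -> s4 -> s0: max(9, 15, 10) = 15
s2 -> s3 -> s0: max(9, 25) = 25
s2 -> s3 -> s1 -> s4 -> s0: max(9, 18, 22, 10) = 22
s2 -> s3 -> s1 -> s0: max(9, 18, 23) = 23
s2 -> s3 -> s4 -> s1 -> s0: max(9, 15, 22, 23) = 23
The minimum achievable maximum is 15.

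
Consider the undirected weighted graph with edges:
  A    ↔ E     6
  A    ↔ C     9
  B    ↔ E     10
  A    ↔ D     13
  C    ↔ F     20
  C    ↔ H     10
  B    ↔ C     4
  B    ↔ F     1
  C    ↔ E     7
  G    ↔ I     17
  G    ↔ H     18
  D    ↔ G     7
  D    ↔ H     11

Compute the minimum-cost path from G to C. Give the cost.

28

Comparing a few candidate routes:
G - D - A - C: 7 + 13 + 9 = 29
G - H - C: 18 + 10 = 28
G - D - H - C: 7 + 11 + 10 = 28
The minimum is 28.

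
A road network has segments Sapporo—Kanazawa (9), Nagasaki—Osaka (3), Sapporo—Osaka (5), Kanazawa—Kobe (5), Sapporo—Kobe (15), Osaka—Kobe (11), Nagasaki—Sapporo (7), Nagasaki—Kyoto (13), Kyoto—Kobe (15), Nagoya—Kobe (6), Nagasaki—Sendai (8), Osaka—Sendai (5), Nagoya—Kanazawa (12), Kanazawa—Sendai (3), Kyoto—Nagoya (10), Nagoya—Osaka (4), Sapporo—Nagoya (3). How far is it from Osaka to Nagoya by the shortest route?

Checking several routes:
Osaka - Nagasaki - Sapporo - Nagoya: 3 + 7 + 3 = 13
Osaka - Nagoya: 4
Osaka - Sapporo - Nagoya: 5 + 3 = 8
Best route has total 4 mi.

4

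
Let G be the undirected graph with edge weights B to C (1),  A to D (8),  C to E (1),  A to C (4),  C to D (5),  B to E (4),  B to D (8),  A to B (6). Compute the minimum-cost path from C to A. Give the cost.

Comparing a few candidate routes:
C -> B -> D -> A: 1 + 8 + 8 = 17
C -> A: 4
C -> D -> A: 5 + 8 = 13
C -> B -> A: 1 + 6 = 7
C -> D -> B -> A: 5 + 8 + 6 = 19
C -> E -> B -> A: 1 + 4 + 6 = 11
Shortest: 4.

4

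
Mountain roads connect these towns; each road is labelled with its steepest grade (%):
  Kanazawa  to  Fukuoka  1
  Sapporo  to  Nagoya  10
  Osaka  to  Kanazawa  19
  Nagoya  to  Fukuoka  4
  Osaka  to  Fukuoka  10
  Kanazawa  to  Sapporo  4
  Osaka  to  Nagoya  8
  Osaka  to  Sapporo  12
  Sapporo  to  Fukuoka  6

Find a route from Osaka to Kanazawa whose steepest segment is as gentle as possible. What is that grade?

8

Checking several routes:
Osaka - Nagoya - Fukuoka - Sapporo - Kanazawa: max(8, 4, 6, 4) = 8
Osaka - Fukuoka - Sapporo - Kanazawa: max(10, 6, 4) = 10
Osaka - Nagoya - Fukuoka - Kanazawa: max(8, 4, 1) = 8
Best route has worst link 8%.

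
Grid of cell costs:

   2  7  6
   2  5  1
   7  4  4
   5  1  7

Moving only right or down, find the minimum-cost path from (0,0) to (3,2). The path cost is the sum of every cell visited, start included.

21

Path r0c0 -> r1c0 -> r1c1 -> r1c2 -> r2c2 -> r3c2: 2 + 2 + 5 + 1 + 4 + 7 = 21.
For comparison, the top-then-right route costs 27.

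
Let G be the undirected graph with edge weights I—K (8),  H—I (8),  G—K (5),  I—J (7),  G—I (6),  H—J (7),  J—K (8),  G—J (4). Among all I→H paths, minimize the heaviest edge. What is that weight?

A few of the I→H routes:
I → J → H: max(7, 7) = 7
I → G → J → H: max(6, 4, 7) = 7
I → K → J → H: max(8, 8, 7) = 8
I → K → G → J → H: max(8, 5, 4, 7) = 8
The minimum achievable maximum is 7.

7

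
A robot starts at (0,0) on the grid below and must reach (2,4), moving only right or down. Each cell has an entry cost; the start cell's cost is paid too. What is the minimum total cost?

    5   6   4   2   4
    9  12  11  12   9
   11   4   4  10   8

38

Cheapest: (0,0) → (0,1) → (0,2) → (0,3) → (0,4) → (1,4) → (2,4)
  5 + 6 + 4 + 2 + 4 + 9 + 8 = 38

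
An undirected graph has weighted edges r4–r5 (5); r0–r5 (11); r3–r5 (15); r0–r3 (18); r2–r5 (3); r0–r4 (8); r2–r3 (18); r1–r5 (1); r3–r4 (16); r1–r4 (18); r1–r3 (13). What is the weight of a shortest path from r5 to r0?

11

A few of the r5→r0 routes:
r5→r1→r4→r0: 1 + 18 + 8 = 27
r5→r0: 11
r5→r4→r0: 5 + 8 = 13
Shortest: 11.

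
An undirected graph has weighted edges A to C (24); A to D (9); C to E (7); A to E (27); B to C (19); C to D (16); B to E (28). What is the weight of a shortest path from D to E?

23

Routes from D to E:
D - C - E: 16 + 7 = 23
D - A - C - E: 9 + 24 + 7 = 40
D - C - B - E: 16 + 19 + 28 = 63
D - A - E: 9 + 27 = 36
D - C - A - E: 16 + 24 + 27 = 67
D - A - C - B - E: 9 + 24 + 19 + 28 = 80
The minimum is 23.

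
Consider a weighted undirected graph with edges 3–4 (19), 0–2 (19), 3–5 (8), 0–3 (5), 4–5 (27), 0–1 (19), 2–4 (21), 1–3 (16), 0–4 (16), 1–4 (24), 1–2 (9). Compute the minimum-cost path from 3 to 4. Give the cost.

Checking several routes:
3 - 0 - 2 - 4: 5 + 19 + 21 = 45
3 - 5 - 4: 8 + 27 = 35
3 - 1 - 2 - 4: 16 + 9 + 21 = 46
3 - 1 - 4: 16 + 24 = 40
3 - 0 - 4: 5 + 16 = 21
3 - 4: 19
Best route has total 19.

19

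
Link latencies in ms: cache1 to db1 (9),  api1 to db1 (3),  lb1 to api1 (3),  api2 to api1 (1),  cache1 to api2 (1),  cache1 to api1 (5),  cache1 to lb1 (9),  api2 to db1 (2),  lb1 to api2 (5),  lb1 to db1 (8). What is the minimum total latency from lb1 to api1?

Comparing a few candidate routes:
lb1 → api2 → db1 → api1: 5 + 2 + 3 = 10
lb1 → api1: 3
lb1 → api2 → api1: 5 + 1 = 6
lb1 → api2 → cache1 → api1: 5 + 1 + 5 = 11
Shortest: 3 ms.

3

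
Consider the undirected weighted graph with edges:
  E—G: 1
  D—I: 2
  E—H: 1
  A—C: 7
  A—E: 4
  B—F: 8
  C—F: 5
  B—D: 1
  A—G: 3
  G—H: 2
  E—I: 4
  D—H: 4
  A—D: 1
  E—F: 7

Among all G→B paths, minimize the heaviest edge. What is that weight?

3

A few of the G→B routes:
G -> H -> E -> A -> D -> B: max(2, 1, 4, 1, 1) = 4
G -> H -> D -> B: max(2, 4, 1) = 4
G -> A -> E -> H -> D -> B: max(3, 4, 1, 4, 1) = 4
G -> A -> D -> B: max(3, 1, 1) = 3
G -> H -> E -> I -> D -> B: max(2, 1, 4, 2, 1) = 4
G -> A -> E -> I -> D -> B: max(3, 4, 4, 2, 1) = 4
The minimum achievable maximum is 3.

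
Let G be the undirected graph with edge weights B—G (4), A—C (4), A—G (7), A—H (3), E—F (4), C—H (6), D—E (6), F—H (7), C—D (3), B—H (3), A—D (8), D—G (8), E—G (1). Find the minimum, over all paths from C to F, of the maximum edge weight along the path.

4

Some routes from C to F:
C - A - H - B - G - E - F: max(4, 3, 3, 4, 1, 4) = 4
C - D - E - F: max(3, 6, 4) = 6
C - H - B - G - E - F: max(6, 3, 4, 1, 4) = 6
Smallest bottleneck: 4.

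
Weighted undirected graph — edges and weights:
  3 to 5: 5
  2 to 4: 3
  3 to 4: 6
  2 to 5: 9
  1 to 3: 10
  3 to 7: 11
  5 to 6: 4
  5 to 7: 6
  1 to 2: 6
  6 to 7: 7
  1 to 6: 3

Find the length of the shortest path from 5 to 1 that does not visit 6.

15

Comparing a few candidate routes:
5→3→1: 5 + 10 = 15
5→3→4→2→1: 5 + 6 + 3 + 6 = 20
5→7→3→1: 6 + 11 + 10 = 27
5→2→1: 9 + 6 = 15
The minimum is 15.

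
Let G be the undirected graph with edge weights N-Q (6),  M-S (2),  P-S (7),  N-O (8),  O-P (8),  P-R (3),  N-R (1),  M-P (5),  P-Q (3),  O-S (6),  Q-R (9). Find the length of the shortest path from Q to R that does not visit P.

Routes from Q to R avoiding P:
Q→N→R: 6 + 1 = 7
Q→R: 9
The minimum is 7.

7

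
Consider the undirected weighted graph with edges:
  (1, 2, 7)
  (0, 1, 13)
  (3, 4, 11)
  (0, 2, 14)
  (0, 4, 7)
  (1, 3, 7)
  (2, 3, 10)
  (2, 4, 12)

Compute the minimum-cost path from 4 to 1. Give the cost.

18

Comparing a few candidate routes:
4 - 0 - 1: 7 + 13 = 20
4 - 2 - 1: 12 + 7 = 19
4 - 3 - 1: 11 + 7 = 18
4 - 0 - 2 - 1: 7 + 14 + 7 = 28
4 - 3 - 2 - 1: 11 + 10 + 7 = 28
4 - 2 - 3 - 1: 12 + 10 + 7 = 29
Shortest: 18.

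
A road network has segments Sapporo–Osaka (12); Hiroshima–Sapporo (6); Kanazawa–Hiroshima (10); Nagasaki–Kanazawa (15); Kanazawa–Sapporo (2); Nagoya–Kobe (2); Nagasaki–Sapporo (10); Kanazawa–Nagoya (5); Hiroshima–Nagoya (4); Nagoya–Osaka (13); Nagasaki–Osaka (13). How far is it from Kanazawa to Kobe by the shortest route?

Comparing a few candidate routes:
Kanazawa→Hiroshima→Nagoya→Kobe: 10 + 4 + 2 = 16
Kanazawa→Nagoya→Kobe: 5 + 2 = 7
Kanazawa→Sapporo→Hiroshima→Nagoya→Kobe: 2 + 6 + 4 + 2 = 14
Kanazawa→Sapporo→Osaka→Nagoya→Kobe: 2 + 12 + 13 + 2 = 29
Shortest: 7.

7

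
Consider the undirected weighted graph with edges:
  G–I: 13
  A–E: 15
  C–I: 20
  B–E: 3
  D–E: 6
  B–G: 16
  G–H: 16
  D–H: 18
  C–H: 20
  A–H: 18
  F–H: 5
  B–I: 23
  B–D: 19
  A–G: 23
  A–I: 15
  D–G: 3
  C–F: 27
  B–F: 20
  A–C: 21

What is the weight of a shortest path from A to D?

21

A few of the A→D routes:
A-G-D: 23 + 3 = 26
A-I-G-D: 15 + 13 + 3 = 31
A-E-D: 15 + 6 = 21
Best route has total 21.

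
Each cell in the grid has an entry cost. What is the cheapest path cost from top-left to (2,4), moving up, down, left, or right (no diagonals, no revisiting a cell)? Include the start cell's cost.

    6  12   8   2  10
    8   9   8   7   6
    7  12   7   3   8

Path r0c0 → r0c1 → r0c2 → r0c3 → r1c3 → r2c3 → r2c4: 6 + 12 + 8 + 2 + 7 + 3 + 8 = 46.

46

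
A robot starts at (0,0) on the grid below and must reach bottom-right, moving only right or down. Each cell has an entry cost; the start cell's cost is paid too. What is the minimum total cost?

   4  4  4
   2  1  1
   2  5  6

Take (0,0) (1,0) (1,1) (1,2) (2,2) for a total of 4 + 2 + 1 + 1 + 6 = 14.

14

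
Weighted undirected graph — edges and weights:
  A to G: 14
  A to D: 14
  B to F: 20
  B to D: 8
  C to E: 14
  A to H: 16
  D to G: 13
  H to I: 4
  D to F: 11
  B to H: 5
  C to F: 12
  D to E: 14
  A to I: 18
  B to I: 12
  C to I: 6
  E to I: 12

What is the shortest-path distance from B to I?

9

Some routes from B to I:
B→H→I: 5 + 4 = 9
B→F→C→I: 20 + 12 + 6 = 38
B→D→E→I: 8 + 14 + 12 = 34
B→I: 12
B→D→F→C→I: 8 + 11 + 12 + 6 = 37
The minimum is 9.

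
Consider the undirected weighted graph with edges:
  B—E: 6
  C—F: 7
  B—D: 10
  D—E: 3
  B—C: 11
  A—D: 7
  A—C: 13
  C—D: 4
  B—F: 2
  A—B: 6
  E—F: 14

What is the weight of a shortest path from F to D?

11

Comparing a few candidate routes:
F -> C -> D: 7 + 4 = 11
F -> B -> E -> D: 2 + 6 + 3 = 11
F -> B -> A -> D: 2 + 6 + 7 = 15
F -> B -> D: 2 + 10 = 12
The minimum is 11.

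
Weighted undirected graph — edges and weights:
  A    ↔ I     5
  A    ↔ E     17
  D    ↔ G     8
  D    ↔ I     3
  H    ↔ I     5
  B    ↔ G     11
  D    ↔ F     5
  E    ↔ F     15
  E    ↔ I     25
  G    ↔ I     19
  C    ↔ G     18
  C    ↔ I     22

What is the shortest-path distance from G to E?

A few of the G→E routes:
G→D→F→E: 8 + 5 + 15 = 28
G→I→A→E: 19 + 5 + 17 = 41
G→D→I→E: 8 + 3 + 25 = 36
G→D→I→A→E: 8 + 3 + 5 + 17 = 33
G→I→D→F→E: 19 + 3 + 5 + 15 = 42
The minimum is 28.

28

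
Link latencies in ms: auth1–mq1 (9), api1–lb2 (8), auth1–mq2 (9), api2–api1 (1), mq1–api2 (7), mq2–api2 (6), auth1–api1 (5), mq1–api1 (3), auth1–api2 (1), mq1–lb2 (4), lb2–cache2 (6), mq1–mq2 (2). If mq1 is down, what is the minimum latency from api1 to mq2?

7

A few of the api1→mq2 routes:
api1→auth1→api2→mq2: 5 + 1 + 6 = 12
api1→api2→mq2: 1 + 6 = 7
api1→api2→auth1→mq2: 1 + 1 + 9 = 11
Shortest: 7 ms.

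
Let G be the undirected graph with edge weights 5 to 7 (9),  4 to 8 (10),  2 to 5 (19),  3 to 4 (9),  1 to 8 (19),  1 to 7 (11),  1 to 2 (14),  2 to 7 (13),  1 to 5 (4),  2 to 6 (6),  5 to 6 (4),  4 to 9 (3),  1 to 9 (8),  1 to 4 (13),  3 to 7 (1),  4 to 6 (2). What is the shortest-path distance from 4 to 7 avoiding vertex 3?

15

Checking several routes:
4 → 6 → 5 → 7: 2 + 4 + 9 = 15
4 → 6 → 5 → 1 → 7: 2 + 4 + 4 + 11 = 21
4 → 9 → 1 → 5 → 7: 3 + 8 + 4 + 9 = 24
4 → 6 → 2 → 7: 2 + 6 + 13 = 21
4 → 1 → 7: 13 + 11 = 24
4 → 9 → 1 → 7: 3 + 8 + 11 = 22
Shortest: 15.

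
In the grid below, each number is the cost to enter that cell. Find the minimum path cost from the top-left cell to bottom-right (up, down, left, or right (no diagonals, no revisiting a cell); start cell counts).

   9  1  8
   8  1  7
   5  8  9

Take r0c0 → r0c1 → r1c1 → r1c2 → r2c2 for a total of 9 + 1 + 1 + 7 + 9 = 27.

27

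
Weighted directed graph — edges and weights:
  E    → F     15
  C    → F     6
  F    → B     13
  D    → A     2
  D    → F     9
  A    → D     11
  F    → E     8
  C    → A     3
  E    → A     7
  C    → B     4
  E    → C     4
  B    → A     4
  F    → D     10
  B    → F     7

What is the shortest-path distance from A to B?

Candidate routes:
A→D→F→E→C→B: 11 + 9 + 8 + 4 + 4 = 36
A→D→F→B: 11 + 9 + 13 = 33
Shortest: 33.

33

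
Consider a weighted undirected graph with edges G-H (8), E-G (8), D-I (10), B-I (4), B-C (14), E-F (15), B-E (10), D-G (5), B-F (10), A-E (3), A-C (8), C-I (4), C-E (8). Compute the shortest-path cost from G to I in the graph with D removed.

20

Some routes from G to I avoiding D:
G -> E -> B -> I: 8 + 10 + 4 = 22
G -> E -> A -> C -> I: 8 + 3 + 8 + 4 = 23
G -> E -> C -> B -> I: 8 + 8 + 14 + 4 = 34
G -> E -> C -> I: 8 + 8 + 4 = 20
The minimum is 20.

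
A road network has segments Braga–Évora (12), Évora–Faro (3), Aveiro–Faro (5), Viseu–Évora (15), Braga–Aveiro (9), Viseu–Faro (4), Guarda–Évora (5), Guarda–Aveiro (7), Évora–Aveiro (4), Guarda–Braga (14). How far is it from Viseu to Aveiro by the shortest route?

9

Checking several routes:
Viseu - Faro - Évora - Guarda - Aveiro: 4 + 3 + 5 + 7 = 19
Viseu - Évora - Faro - Aveiro: 15 + 3 + 5 = 23
Viseu - Faro - Évora - Aveiro: 4 + 3 + 4 = 11
Viseu - Faro - Aveiro: 4 + 5 = 9
Viseu - Évora - Guarda - Aveiro: 15 + 5 + 7 = 27
Viseu - Évora - Aveiro: 15 + 4 = 19
The minimum is 9 mi.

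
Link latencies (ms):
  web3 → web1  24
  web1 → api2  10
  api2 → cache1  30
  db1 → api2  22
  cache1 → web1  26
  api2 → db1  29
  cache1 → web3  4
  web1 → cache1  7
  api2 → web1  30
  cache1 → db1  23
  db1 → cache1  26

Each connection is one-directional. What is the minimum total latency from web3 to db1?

54

Paths from web3 to db1:
web3 → web1 → api2 → db1: 24 + 10 + 29 = 63
web3 → web1 → cache1 → db1: 24 + 7 + 23 = 54
web3 → web1 → api2 → cache1 → db1: 24 + 10 + 30 + 23 = 87
Best route has total 54 ms.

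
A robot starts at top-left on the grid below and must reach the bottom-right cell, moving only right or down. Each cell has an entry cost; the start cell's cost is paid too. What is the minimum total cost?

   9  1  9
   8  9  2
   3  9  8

29

Take r0c0 -> r0c1 -> r0c2 -> r1c2 -> r2c2 for a total of 9 + 1 + 9 + 2 + 8 = 29.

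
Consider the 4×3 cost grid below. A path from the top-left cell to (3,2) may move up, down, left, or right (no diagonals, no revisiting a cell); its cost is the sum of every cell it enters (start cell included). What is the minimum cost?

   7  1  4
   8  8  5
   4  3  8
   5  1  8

28

Take (0,0) → (0,1) → (1,1) → (2,1) → (3,1) → (3,2) for a total of 7 + 1 + 8 + 3 + 1 + 8 = 28.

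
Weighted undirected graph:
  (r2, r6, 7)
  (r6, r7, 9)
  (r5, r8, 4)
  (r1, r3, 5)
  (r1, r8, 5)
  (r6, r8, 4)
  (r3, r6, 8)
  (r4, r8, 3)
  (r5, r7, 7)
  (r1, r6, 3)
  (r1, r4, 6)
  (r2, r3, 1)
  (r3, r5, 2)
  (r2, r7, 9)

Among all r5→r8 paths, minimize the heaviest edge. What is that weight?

A few of the r5→r8 routes:
r5 → r3 → r1 → r4 → r8: max(2, 5, 6, 3) = 6
r5 → r8: max(4) = 4
r5 → r3 → r2 → r6 → r1 → r4 → r8: max(2, 1, 7, 3, 6, 3) = 7
r5 → r3 → r1 → r6 → r8: max(2, 5, 3, 4) = 5
r5 → r3 → r2 → r6 → r1 → r8: max(2, 1, 7, 3, 5) = 7
r5 → r3 → r1 → r8: max(2, 5, 5) = 5
Smallest bottleneck: 4.

4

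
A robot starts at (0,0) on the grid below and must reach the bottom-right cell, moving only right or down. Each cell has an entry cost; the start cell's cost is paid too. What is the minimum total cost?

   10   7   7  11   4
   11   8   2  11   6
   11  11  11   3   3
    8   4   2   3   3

45

One optimal route is (0,0) (0,1) (0,2) (1,2) (2,2) (3,2) (3,3) (3,4).
Its cost is 10 + 7 + 7 + 2 + 11 + 2 + 3 + 3 = 45.
For comparison, the top-then-right route costs 51.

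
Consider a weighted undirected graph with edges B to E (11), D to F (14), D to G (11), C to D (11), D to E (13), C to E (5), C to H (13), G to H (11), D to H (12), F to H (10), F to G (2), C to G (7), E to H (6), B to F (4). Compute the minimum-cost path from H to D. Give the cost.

Comparing a few candidate routes:
H→D: 12
H→E→D: 6 + 13 = 19
H→E→C→D: 6 + 5 + 11 = 22
H→G→D: 11 + 11 = 22
Best route has total 12.

12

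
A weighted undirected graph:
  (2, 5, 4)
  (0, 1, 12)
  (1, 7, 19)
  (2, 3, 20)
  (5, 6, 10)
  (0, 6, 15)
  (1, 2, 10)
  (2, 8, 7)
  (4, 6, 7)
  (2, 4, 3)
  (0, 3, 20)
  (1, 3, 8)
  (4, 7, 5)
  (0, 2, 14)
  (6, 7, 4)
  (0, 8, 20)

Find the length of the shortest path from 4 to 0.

Some routes from 4 to 0:
4 → 2 → 8 → 0: 3 + 7 + 20 = 30
4 → 2 → 5 → 6 → 0: 3 + 4 + 10 + 15 = 32
4 → 2 → 1 → 0: 3 + 10 + 12 = 25
4 → 6 → 0: 7 + 15 = 22
4 → 7 → 6 → 0: 5 + 4 + 15 = 24
4 → 2 → 0: 3 + 14 = 17
Best route has total 17.

17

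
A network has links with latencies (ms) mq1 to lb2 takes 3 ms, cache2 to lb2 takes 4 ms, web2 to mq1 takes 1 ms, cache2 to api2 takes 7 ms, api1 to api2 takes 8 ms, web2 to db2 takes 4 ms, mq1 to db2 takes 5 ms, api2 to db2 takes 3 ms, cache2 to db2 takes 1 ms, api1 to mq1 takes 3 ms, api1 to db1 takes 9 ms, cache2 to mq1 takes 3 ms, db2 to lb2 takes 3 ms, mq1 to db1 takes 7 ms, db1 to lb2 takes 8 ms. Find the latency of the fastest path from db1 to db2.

A few of the db1→db2 routes:
db1-mq1-lb2-db2: 7 + 3 + 3 = 13
db1-mq1-web2-db2: 7 + 1 + 4 = 12
db1-mq1-db2: 7 + 5 = 12
db1-lb2-cache2-db2: 8 + 4 + 1 = 13
db1-mq1-cache2-db2: 7 + 3 + 1 = 11
db1-lb2-db2: 8 + 3 = 11
Shortest: 11 ms.

11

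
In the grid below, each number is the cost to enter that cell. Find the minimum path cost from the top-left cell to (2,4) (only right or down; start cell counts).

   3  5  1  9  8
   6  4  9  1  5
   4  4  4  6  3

Take r0c0 r0c1 r0c2 r0c3 r1c3 r1c4 r2c4 for a total of 3 + 5 + 1 + 9 + 1 + 5 + 3 = 27.
(Top row then right column would cost 34.)

27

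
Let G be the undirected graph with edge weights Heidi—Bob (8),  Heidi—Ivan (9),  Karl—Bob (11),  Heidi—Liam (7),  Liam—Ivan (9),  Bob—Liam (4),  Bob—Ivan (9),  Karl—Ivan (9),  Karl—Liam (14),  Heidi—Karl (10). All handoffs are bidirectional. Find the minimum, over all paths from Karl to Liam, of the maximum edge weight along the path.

9

Checking several routes:
Karl - Ivan - Bob - Liam: max(9, 9, 4) = 9
Karl - Ivan - Liam: max(9, 9) = 9
Karl - Ivan - Bob - Heidi - Liam: max(9, 9, 8, 7) = 9
Smallest bottleneck: 9.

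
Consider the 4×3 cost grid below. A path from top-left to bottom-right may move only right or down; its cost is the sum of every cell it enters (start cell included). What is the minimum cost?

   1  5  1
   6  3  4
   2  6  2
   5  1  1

Path [0,0] [0,1] [0,2] [1,2] [2,2] [3,2]: 1 + 5 + 1 + 4 + 2 + 1 = 14.

14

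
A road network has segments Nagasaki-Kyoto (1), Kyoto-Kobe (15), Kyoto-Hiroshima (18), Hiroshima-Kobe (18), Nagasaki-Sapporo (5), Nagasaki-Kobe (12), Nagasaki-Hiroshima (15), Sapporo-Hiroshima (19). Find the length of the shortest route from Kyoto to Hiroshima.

16

A few of the Kyoto→Hiroshima routes:
Kyoto -> Nagasaki -> Sapporo -> Hiroshima: 1 + 5 + 19 = 25
Kyoto -> Hiroshima: 18
Kyoto -> Nagasaki -> Hiroshima: 1 + 15 = 16
Kyoto -> Nagasaki -> Kobe -> Hiroshima: 1 + 12 + 18 = 31
Shortest: 16.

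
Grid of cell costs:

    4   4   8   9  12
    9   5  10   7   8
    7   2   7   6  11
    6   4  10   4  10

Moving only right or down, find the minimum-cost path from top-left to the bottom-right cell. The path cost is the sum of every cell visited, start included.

Path r0c0 -> r0c1 -> r1c1 -> r2c1 -> r2c2 -> r2c3 -> r3c3 -> r3c4: 4 + 4 + 5 + 2 + 7 + 6 + 4 + 10 = 42.

42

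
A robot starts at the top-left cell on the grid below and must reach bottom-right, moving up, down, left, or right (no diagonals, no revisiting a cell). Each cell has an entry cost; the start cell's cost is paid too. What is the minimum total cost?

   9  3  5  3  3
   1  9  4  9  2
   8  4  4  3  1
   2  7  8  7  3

Path (0,0) -> (0,1) -> (0,2) -> (0,3) -> (0,4) -> (1,4) -> (2,4) -> (3,4): 9 + 3 + 5 + 3 + 3 + 2 + 1 + 3 = 29.

29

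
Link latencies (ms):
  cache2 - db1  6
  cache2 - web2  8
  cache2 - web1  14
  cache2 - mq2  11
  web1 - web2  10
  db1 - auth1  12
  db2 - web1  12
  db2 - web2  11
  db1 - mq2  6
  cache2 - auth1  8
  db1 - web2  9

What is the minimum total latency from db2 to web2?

Candidate routes:
db2-web1-cache2-db1-web2: 12 + 14 + 6 + 9 = 41
db2-web1-cache2-web2: 12 + 14 + 8 = 34
db2-web1-cache2-mq2-db1-web2: 12 + 14 + 11 + 6 + 9 = 52
db2-web1-cache2-auth1-db1-web2: 12 + 14 + 8 + 12 + 9 = 55
db2-web1-web2: 12 + 10 = 22
db2-web2: 11
The minimum is 11 ms.

11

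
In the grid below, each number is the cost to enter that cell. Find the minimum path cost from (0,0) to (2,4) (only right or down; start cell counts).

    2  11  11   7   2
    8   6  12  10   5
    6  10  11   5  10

48

One optimal route is r0c0 → r0c1 → r0c2 → r0c3 → r0c4 → r1c4 → r2c4.
Its cost is 2 + 11 + 11 + 7 + 2 + 5 + 10 = 48.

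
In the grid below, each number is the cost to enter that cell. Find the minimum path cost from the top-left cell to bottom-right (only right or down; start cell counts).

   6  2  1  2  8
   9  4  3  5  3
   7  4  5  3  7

26

Best path: [0,0] → [0,1] → [0,2] → [0,3] → [1,3] → [1,4] → [2,4]
Cost: 6 + 2 + 1 + 2 + 5 + 3 + 7 = 26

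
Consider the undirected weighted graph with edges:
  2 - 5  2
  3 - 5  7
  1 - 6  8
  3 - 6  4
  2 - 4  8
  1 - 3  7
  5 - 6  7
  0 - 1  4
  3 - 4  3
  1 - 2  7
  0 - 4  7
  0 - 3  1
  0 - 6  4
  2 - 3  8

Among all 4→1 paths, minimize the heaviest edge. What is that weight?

Comparing a few candidate routes:
4 -> 3 -> 0 -> 6 -> 5 -> 2 -> 1: max(3, 1, 4, 7, 2, 7) = 7
4 -> 3 -> 5 -> 6 -> 0 -> 1: max(3, 7, 7, 4, 4) = 7
4 -> 3 -> 6 -> 0 -> 1: max(3, 4, 4, 4) = 4
4 -> 3 -> 5 -> 2 -> 1: max(3, 7, 2, 7) = 7
4 -> 3 -> 0 -> 1: max(3, 1, 4) = 4
Smallest bottleneck: 4.

4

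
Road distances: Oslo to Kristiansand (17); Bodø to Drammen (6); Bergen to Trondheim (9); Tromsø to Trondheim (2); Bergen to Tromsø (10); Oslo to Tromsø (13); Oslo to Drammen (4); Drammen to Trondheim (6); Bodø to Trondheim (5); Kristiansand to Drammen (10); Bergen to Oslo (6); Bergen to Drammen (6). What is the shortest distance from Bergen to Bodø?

A few of the Bergen→Bodø routes:
Bergen→Drammen→Bodø: 6 + 6 = 12
Bergen→Oslo→Drammen→Bodø: 6 + 4 + 6 = 16
Bergen→Trondheim→Bodø: 9 + 5 = 14
The minimum is 12.

12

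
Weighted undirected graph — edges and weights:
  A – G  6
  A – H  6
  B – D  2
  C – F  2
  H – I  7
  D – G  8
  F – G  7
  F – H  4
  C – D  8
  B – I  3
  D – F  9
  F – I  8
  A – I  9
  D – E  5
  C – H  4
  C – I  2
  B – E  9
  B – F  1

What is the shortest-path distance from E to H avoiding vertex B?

Some routes from E to H avoiding B:
E→D→F→C→H: 5 + 9 + 2 + 4 = 20
E→D→G→F→H: 5 + 8 + 7 + 4 = 24
E→D→C→I→H: 5 + 8 + 2 + 7 = 22
E→D→F→H: 5 + 9 + 4 = 18
E→D→C→H: 5 + 8 + 4 = 17
E→D→C→F→H: 5 + 8 + 2 + 4 = 19
Shortest: 17.

17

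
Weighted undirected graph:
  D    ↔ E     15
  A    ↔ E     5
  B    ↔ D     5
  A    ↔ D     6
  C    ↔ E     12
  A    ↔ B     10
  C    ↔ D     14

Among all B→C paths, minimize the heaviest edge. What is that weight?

12

Comparing a few candidate routes:
B - D - A - E - C: max(5, 6, 5, 12) = 12
B - A - D - C: max(10, 6, 14) = 14
B - A - E - C: max(10, 5, 12) = 12
The minimum achievable maximum is 12.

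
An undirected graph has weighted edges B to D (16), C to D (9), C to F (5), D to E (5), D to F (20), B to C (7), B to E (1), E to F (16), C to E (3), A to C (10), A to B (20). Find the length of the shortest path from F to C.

5

Some routes from F to C:
F→E→D→C: 16 + 5 + 9 = 30
F→E→B→C: 16 + 1 + 7 = 24
F→C: 5
F→E→C: 16 + 3 = 19
F→D→C: 20 + 9 = 29
F→D→E→C: 20 + 5 + 3 = 28
The minimum is 5.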